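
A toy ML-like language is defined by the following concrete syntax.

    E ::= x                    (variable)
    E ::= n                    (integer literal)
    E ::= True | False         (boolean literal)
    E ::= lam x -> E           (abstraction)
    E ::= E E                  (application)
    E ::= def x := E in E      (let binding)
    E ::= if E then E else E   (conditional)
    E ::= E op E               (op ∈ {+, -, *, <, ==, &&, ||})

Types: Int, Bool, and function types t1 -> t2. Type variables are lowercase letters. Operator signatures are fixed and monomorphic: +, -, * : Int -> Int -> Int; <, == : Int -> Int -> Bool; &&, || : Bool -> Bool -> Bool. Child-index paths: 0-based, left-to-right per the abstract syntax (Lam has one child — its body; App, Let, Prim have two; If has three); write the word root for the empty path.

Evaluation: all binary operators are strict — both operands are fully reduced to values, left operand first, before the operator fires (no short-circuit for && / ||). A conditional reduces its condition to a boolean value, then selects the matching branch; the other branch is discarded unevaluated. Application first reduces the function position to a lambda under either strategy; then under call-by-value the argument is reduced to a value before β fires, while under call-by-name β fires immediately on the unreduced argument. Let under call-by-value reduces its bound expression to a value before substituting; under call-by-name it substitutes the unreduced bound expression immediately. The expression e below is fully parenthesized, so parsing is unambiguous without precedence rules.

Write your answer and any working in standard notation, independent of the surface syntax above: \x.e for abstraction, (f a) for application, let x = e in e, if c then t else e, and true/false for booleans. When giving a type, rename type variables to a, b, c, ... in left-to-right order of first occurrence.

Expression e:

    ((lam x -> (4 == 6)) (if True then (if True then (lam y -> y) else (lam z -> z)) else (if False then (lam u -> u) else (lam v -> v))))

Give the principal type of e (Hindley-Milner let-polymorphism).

Answer: Bool

Trace:
  unify Int ~ Int
  unify Int ~ Int
\x._ : a -> Bool
  unify Bool ~ Bool
  unify Bool ~ Bool
y : b
\y._ : b -> b
z : c
\z._ : c -> c
  unify b -> b ~ c -> c
  unify b ~ c
  unify c ~ c
  unify Bool ~ Bool
u : d
\u._ : d -> d
v : e
\v._ : e -> e
  unify d -> d ~ e -> e
  unify d ~ e
  unify e ~ e
  unify c -> c ~ e -> e
  unify c ~ e
  unify e ~ e
  unify a -> Bool ~ (e -> e) -> f
  unify a ~ e -> e
  unify Bool ~ f
_ _ : Bool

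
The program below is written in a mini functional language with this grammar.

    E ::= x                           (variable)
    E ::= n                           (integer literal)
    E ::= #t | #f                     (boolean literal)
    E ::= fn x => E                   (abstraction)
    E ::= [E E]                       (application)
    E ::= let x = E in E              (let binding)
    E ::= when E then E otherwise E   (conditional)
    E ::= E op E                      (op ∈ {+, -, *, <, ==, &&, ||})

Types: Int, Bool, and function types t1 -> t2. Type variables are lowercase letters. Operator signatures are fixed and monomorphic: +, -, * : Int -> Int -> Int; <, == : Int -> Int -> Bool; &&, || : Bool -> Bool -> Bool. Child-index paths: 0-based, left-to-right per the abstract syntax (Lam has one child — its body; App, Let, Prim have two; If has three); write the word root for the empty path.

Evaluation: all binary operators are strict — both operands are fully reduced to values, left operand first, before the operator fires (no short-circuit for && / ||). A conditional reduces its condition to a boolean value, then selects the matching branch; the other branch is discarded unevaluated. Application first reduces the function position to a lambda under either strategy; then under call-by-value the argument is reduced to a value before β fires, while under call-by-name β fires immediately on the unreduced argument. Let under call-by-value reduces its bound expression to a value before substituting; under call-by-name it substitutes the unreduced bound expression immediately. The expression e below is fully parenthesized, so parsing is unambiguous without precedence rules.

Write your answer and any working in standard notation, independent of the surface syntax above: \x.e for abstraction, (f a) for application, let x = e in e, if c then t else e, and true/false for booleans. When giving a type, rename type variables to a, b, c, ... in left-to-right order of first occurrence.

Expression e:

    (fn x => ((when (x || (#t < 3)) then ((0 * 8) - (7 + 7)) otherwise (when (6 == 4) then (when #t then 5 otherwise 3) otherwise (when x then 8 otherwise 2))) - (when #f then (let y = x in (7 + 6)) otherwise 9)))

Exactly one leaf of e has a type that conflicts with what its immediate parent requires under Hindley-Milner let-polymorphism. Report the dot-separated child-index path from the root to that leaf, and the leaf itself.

Answer: 0.0.0.1.0 : true

Working:
x : a
  unify a ~ Bool
  unify Bool ~ Int
  FAIL: mismatch Bool ~ Int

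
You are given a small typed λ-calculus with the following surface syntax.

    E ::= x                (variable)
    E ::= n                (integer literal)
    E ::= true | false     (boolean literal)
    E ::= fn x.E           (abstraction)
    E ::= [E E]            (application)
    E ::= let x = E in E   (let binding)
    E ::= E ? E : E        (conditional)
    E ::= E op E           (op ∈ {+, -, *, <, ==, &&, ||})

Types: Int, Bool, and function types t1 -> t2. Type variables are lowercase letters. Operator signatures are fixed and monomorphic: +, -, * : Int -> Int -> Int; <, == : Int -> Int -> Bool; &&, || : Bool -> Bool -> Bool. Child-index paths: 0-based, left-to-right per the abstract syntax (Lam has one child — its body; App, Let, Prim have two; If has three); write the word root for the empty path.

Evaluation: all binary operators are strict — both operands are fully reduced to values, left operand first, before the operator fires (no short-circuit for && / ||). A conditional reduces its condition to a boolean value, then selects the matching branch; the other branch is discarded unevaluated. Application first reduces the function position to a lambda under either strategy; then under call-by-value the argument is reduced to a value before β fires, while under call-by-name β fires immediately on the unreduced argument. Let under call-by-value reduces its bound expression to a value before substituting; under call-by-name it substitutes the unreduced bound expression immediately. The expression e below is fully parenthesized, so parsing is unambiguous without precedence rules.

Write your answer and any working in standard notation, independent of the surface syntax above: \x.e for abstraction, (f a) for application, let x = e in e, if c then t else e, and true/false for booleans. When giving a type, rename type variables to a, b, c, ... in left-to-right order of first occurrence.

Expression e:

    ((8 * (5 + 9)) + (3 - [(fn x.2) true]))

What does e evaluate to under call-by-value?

Answer: 113

Trace:
step 0: ((8 * (5 + 9)) + (3 - ((\x.2) true)))
step 1: [delta@0.1] ((8 * 14) + (3 - ((\x.2) true)))
step 2: [delta@0] (112 + (3 - ((\x.2) true)))
step 3: [beta@1.1] (112 + (3 - 2))
step 4: [delta@1] (112 + 1)
step 5: [delta@root] 113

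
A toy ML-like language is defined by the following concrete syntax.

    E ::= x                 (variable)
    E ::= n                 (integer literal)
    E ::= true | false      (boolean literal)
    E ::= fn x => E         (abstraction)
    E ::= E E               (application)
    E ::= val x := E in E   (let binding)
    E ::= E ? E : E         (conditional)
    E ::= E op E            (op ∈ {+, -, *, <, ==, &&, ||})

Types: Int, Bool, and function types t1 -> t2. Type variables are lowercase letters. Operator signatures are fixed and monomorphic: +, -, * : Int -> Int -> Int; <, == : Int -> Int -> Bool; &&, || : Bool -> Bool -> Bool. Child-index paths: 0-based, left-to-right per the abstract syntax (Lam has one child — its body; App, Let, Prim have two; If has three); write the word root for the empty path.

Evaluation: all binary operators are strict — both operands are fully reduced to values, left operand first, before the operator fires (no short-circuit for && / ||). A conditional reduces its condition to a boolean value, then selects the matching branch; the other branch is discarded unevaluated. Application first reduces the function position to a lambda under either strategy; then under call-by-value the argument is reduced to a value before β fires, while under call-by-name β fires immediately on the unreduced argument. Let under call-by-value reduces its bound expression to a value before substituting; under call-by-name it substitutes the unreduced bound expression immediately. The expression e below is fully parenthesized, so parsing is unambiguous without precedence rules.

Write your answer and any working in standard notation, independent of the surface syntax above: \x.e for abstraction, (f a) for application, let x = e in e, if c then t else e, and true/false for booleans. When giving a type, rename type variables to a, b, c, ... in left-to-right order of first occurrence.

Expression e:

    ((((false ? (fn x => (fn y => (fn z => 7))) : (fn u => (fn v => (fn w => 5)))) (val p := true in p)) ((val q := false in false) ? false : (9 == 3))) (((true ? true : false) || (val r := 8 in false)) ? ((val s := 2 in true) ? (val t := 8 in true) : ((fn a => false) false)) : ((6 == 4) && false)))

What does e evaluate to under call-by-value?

Answer: 5

Derivation:
step 0: ((((if false then (\x.(\y.(\z.7))) else (\u.(\v.(\w.5)))) (let p = true in p)) (if (let q = false in false) then false else (9 == 3))) (if ((if true then true else false) || (let r = 8 in false)) then (if (let s = 2 in true) then (let t = 8 in true) else ((\a.false) false)) else ((6 == 4) && false)))
step 1: [if@0.0.0] ((((\u.(\v.(\w.5))) (let p = true in p)) (if (let q = false in false) then false else (9 == 3))) (if ((if true then true else false) || (let r = 8 in false)) then (if (let s = 2 in true) then (let t = 8 in true) else ((\a.false) false)) else ((6 == 4) && false)))
step 2: [let@0.0.1] ((((\u.(\v.(\w.5))) true) (if (let q = false in false) then false else (9 == 3))) (if ((if true then true else false) || (let r = 8 in false)) then (if (let s = 2 in true) then (let t = 8 in true) else ((\a.false) false)) else ((6 == 4) && false)))
step 3: [beta@0.0] (((\v.(\w.5)) (if (let q = false in false) then false else (9 == 3))) (if ((if true then true else false) || (let r = 8 in false)) then (if (let s = 2 in true) then (let t = 8 in true) else ((\a.false) false)) else ((6 == 4) && false)))
step 4: [let@0.1.0] (((\v.(\w.5)) (if false then false else (9 == 3))) (if ((if true then true else false) || (let r = 8 in false)) then (if (let s = 2 in true) then (let t = 8 in true) else ((\a.false) false)) else ((6 == 4) && false)))
step 5: [if@0.1] (((\v.(\w.5)) (9 == 3)) (if ((if true then true else false) || (let r = 8 in false)) then (if (let s = 2 in true) then (let t = 8 in true) else ((\a.false) false)) else ((6 == 4) && false)))
step 6: [delta@0.1] (((\v.(\w.5)) false) (if ((if true then true else false) || (let r = 8 in false)) then (if (let s = 2 in true) then (let t = 8 in true) else ((\a.false) false)) else ((6 == 4) && false)))
step 7: [beta@0] ((\w.5) (if ((if true then true else false) || (let r = 8 in false)) then (if (let s = 2 in true) then (let t = 8 in true) else ((\a.false) false)) else ((6 == 4) && false)))
step 8: [if@1.0.0] ((\w.5) (if (true || (let r = 8 in false)) then (if (let s = 2 in true) then (let t = 8 in true) else ((\a.false) false)) else ((6 == 4) && false)))
step 9: [let@1.0.1] ((\w.5) (if (true || false) then (if (let s = 2 in true) then (let t = 8 in true) else ((\a.false) false)) else ((6 == 4) && false)))
step 10: [delta@1.0] ((\w.5) (if true then (if (let s = 2 in true) then (let t = 8 in true) else ((\a.false) false)) else ((6 == 4) && false)))
step 11: [if@1] ((\w.5) (if (let s = 2 in true) then (let t = 8 in true) else ((\a.false) false)))
step 12: [let@1.0] ((\w.5) (if true then (let t = 8 in true) else ((\a.false) false)))
step 13: [if@1] ((\w.5) (let t = 8 in true))
step 14: [let@1] ((\w.5) true)
step 15: [beta@root] 5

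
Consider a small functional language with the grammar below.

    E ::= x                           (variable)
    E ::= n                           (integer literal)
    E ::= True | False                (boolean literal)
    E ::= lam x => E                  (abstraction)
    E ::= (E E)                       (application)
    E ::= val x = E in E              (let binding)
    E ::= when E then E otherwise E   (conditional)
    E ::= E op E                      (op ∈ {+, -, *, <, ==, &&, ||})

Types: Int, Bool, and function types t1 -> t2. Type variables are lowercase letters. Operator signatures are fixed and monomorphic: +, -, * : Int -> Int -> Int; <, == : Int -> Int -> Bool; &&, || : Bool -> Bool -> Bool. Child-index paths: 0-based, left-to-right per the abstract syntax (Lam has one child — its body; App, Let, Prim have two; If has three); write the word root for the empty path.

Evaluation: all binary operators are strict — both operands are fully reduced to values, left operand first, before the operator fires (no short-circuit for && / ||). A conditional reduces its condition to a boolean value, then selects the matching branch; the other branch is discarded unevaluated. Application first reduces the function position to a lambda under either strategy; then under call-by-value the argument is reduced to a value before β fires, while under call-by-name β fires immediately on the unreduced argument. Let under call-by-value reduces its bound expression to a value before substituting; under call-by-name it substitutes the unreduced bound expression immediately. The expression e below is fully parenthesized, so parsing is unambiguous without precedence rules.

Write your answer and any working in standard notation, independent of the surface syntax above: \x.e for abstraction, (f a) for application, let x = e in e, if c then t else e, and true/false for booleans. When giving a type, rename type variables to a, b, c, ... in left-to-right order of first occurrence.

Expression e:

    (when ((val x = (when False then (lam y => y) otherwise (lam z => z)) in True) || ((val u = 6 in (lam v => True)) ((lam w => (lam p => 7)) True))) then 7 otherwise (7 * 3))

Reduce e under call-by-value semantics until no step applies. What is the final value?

Answer: 7

Trace:
step 0: (if ((let x = (if false then (\y.y) else (\z.z)) in true) || ((let u = 6 in (\v.true)) ((\w.(\p.7)) true))) then 7 else (7 * 3))
step 1: [if@0.0.0] (if ((let x = (\z.z) in true) || ((let u = 6 in (\v.true)) ((\w.(\p.7)) true))) then 7 else (7 * 3))
step 2: [let@0.0] (if (true || ((let u = 6 in (\v.true)) ((\w.(\p.7)) true))) then 7 else (7 * 3))
step 3: [let@0.1.0] (if (true || ((\v.true) ((\w.(\p.7)) true))) then 7 else (7 * 3))
step 4: [beta@0.1.1] (if (true || ((\v.true) (\p.7))) then 7 else (7 * 3))
step 5: [beta@0.1] (if (true || true) then 7 else (7 * 3))
step 6: [delta@0] (if true then 7 else (7 * 3))
step 7: [if@root] 7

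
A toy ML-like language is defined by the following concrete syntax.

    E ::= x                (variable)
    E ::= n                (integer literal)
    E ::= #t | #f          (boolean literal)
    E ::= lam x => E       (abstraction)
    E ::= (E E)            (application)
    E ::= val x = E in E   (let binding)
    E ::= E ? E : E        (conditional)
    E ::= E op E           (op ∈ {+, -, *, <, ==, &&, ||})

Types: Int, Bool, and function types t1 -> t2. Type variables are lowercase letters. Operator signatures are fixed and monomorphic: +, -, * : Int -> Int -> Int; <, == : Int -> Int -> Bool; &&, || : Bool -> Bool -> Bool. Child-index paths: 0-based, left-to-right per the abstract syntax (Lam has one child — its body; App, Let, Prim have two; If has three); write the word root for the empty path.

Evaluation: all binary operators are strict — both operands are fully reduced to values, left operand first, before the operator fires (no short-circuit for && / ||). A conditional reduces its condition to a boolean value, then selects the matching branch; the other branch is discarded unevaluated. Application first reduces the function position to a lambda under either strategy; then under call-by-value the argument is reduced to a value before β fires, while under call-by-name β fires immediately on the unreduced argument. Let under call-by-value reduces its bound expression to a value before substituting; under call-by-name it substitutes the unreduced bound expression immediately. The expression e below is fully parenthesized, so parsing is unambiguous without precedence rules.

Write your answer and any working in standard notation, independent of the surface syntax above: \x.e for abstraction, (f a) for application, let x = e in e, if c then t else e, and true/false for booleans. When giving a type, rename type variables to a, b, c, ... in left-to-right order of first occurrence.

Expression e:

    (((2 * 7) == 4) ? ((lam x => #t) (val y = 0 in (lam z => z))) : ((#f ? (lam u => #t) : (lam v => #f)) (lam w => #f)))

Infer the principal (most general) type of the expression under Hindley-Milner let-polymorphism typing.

Trace:
  unify Int ~ Int
  unify Int ~ Int
  unify Int ~ Int
  unify Int ~ Int
  unify Bool ~ Bool
\x._ : a -> Bool
let y : Int
z : b
\z._ : b -> b
  unify a -> Bool ~ (b -> b) -> c
  unify a ~ b -> b
  unify Bool ~ c
_ _ : Bool
  unify Bool ~ Bool
\u._ : d -> Bool
\v._ : e -> Bool
  unify d -> Bool ~ e -> Bool
  unify d ~ e
  unify Bool ~ Bool
\w._ : f -> Bool
  unify e -> Bool ~ (f -> Bool) -> g
  unify e ~ f -> Bool
  unify Bool ~ g
_ _ : Bool
  unify Bool ~ Bool

Answer: Bool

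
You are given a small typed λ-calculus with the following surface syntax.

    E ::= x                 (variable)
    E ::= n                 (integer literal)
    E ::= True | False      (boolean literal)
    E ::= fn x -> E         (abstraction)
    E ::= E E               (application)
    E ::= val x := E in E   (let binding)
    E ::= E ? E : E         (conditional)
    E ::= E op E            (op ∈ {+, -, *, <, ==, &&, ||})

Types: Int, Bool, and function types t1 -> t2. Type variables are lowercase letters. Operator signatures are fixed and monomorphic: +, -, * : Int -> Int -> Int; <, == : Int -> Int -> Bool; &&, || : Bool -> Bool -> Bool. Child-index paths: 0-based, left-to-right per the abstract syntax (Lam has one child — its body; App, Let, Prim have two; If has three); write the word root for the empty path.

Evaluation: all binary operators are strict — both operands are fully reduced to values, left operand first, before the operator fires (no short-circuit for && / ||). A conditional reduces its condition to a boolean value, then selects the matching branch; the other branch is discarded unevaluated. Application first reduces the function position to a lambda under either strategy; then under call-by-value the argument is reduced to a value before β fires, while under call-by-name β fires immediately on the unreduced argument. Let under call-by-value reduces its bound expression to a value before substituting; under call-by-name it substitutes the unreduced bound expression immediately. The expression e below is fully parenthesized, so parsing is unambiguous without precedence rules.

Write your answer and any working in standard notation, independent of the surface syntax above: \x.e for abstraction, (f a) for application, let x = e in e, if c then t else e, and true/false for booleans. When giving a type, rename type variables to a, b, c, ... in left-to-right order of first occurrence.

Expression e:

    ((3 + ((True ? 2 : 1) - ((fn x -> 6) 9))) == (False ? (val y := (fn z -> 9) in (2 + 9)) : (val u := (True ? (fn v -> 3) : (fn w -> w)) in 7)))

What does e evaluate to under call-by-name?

Trace:
step 0: ((3 + ((if true then 2 else 1) - ((\x.6) 9))) == (if false then (let y = (\z.9) in (2 + 9)) else (let u = (if true then (\v.3) else (\w.w)) in 7)))
step 1: [if@0.1.0] ((3 + (2 - ((\x.6) 9))) == (if false then (let y = (\z.9) in (2 + 9)) else (let u = (if true then (\v.3) else (\w.w)) in 7)))
step 2: [beta@0.1.1] ((3 + (2 - 6)) == (if false then (let y = (\z.9) in (2 + 9)) else (let u = (if true then (\v.3) else (\w.w)) in 7)))
step 3: [delta@0.1] ((3 + -4) == (if false then (let y = (\z.9) in (2 + 9)) else (let u = (if true then (\v.3) else (\w.w)) in 7)))
step 4: [delta@0] (-1 == (if false then (let y = (\z.9) in (2 + 9)) else (let u = (if true then (\v.3) else (\w.w)) in 7)))
step 5: [if@1] (-1 == (let u = (if true then (\v.3) else (\w.w)) in 7))
step 6: [let@1] (-1 == 7)
step 7: [delta@root] false

Answer: false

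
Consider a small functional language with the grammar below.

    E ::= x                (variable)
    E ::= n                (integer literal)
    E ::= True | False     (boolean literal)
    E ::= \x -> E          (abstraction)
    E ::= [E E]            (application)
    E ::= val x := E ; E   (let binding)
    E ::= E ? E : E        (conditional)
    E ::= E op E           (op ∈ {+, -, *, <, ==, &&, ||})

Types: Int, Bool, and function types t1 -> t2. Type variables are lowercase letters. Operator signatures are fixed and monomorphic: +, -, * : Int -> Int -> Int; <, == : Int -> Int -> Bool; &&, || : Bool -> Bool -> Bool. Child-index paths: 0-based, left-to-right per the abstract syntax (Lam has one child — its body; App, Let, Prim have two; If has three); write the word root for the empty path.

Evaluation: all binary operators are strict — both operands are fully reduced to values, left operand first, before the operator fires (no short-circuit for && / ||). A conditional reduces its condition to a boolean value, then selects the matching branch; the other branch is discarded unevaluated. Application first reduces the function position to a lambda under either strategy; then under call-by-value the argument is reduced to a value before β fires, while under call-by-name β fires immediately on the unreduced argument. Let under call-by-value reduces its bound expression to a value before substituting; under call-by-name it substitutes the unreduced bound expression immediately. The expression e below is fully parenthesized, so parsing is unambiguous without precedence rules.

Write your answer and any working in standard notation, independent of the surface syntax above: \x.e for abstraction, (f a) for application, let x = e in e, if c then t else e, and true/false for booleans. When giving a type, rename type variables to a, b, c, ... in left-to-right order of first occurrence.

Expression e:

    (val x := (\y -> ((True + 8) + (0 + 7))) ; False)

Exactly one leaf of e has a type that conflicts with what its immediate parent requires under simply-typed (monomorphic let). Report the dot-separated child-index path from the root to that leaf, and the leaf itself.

Trace:
  unify Bool ~ Int
  FAIL: mismatch Bool ~ Int

Answer: 0.0.0.0 : true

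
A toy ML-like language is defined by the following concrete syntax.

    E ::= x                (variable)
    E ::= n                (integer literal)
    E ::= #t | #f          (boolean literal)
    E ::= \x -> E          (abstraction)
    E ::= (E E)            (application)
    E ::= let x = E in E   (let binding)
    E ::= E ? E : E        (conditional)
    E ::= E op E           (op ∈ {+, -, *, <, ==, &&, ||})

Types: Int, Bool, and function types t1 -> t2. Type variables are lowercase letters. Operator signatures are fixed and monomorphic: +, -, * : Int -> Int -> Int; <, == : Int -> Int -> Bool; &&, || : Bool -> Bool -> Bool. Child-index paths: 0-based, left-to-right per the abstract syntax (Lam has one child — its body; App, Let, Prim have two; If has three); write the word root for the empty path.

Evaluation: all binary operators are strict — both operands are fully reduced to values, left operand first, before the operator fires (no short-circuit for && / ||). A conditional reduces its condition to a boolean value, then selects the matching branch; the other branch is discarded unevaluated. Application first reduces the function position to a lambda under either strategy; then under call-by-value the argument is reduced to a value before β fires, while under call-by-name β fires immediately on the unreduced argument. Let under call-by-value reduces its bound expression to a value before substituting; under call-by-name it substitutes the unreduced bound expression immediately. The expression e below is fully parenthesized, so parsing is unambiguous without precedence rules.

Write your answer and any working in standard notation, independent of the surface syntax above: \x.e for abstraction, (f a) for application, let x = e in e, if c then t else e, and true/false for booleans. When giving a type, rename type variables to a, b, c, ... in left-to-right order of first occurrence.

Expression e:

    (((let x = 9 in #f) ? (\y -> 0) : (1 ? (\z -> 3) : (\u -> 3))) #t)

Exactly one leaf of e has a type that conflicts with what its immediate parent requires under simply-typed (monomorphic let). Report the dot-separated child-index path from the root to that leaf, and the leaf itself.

Working:
let x : Int
  unify Bool ~ Bool
\y._ : a -> Int
  unify Int ~ Bool
  FAIL: mismatch Int ~ Bool

Answer: 0.2.0 : 1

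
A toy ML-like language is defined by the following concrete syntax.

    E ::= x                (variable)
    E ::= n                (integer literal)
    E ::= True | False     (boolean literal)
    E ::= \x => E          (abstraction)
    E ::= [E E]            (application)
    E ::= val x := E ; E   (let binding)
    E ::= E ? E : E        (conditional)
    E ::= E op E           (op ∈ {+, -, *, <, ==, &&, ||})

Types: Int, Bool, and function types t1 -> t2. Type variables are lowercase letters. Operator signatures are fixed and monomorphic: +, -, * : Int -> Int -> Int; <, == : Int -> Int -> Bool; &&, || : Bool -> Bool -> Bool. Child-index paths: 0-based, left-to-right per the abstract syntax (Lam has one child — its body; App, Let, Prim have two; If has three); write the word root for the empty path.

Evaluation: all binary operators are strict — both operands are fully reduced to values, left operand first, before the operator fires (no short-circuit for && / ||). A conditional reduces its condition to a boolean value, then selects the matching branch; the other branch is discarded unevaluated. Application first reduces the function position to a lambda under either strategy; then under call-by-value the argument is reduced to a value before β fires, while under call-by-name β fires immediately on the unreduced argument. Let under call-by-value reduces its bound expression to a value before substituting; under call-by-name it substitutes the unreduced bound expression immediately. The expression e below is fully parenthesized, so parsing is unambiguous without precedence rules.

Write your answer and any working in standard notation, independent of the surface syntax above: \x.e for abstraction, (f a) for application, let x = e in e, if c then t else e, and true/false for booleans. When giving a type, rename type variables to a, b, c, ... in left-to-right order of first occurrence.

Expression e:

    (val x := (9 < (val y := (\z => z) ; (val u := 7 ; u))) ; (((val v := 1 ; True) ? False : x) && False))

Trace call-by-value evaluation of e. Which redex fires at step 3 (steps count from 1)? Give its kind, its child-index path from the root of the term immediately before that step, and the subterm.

Trace:
step 0: (let x = (9 < (let y = (\z.z) in (let u = 7 in u))) in ((if (let v = 1 in true) then false else x) && false))
step 1: [let@0.1] (let x = (9 < (let u = 7 in u)) in ((if (let v = 1 in true) then false else x) && false))
step 2: [let@0.1] (let x = (9 < 7) in ((if (let v = 1 in true) then false else x) && false))
step 3: [delta@0] (let x = false in ((if (let v = 1 in true) then false else x) && false))

Answer: delta at 0 : (9 < 7)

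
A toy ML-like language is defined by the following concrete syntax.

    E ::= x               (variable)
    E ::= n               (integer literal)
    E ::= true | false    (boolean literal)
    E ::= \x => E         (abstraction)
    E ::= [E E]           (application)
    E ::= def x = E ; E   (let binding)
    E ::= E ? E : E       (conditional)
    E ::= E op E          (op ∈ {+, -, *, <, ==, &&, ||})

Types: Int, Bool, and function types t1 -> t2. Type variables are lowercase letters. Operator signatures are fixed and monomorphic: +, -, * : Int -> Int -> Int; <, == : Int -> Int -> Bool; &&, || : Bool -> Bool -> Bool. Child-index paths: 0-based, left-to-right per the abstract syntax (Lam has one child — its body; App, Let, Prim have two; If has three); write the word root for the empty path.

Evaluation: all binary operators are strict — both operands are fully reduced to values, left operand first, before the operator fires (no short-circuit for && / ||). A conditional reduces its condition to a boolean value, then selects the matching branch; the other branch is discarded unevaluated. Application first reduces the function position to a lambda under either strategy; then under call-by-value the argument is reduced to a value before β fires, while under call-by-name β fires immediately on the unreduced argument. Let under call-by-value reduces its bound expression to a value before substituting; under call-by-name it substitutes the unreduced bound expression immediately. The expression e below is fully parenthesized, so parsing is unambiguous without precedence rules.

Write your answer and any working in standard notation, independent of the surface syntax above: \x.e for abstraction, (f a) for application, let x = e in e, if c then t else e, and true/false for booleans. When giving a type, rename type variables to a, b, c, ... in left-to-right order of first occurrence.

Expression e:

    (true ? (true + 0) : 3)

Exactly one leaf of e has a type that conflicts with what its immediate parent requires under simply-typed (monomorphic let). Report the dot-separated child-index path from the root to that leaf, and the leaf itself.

Answer: 1.0 : true

Working:
  unify Bool ~ Bool
  unify Bool ~ Int
  FAIL: mismatch Bool ~ Int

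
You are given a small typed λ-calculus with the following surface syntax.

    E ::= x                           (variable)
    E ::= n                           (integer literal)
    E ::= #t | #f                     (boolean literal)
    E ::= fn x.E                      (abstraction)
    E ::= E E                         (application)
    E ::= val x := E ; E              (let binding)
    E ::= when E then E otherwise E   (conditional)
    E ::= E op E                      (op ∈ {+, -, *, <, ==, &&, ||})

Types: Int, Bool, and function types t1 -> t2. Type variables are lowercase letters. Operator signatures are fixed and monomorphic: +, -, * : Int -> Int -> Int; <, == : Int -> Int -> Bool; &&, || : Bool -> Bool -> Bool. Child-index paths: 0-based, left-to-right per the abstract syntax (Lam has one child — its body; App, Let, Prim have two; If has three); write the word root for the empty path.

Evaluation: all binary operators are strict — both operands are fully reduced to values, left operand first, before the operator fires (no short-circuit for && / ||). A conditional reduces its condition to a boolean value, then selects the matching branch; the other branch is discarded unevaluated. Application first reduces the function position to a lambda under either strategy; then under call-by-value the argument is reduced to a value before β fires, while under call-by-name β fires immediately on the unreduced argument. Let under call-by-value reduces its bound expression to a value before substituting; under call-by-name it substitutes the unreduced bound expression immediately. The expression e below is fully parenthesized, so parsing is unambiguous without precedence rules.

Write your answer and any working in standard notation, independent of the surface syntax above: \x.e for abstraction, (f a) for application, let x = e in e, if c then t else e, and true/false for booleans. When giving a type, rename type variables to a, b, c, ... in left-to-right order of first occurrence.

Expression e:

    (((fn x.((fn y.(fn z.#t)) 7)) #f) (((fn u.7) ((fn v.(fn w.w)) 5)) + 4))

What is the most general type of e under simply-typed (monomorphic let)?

Answer: Bool

Derivation:
\z._ : c -> Bool
\y._ : b -> c -> Bool
  unify b -> c -> Bool ~ Int -> d
  unify b ~ Int
  unify c -> Bool ~ d
_ _ : c -> Bool
\x._ : a -> c -> Bool
  unify a -> c -> Bool ~ Bool -> e
  unify a ~ Bool
  unify c -> Bool ~ e
_ _ : c -> Bool
\u._ : f -> Int
w : h
\w._ : h -> h
\v._ : g -> h -> h
  unify g -> h -> h ~ Int -> i
  unify g ~ Int
  unify h -> h ~ i
_ _ : h -> h
  unify f -> Int ~ (h -> h) -> j
  unify f ~ h -> h
  unify Int ~ j
_ _ : Int
  unify Int ~ Int
  unify Int ~ Int
  unify c -> Bool ~ Int -> k
  unify c ~ Int
  unify Bool ~ k
_ _ : Bool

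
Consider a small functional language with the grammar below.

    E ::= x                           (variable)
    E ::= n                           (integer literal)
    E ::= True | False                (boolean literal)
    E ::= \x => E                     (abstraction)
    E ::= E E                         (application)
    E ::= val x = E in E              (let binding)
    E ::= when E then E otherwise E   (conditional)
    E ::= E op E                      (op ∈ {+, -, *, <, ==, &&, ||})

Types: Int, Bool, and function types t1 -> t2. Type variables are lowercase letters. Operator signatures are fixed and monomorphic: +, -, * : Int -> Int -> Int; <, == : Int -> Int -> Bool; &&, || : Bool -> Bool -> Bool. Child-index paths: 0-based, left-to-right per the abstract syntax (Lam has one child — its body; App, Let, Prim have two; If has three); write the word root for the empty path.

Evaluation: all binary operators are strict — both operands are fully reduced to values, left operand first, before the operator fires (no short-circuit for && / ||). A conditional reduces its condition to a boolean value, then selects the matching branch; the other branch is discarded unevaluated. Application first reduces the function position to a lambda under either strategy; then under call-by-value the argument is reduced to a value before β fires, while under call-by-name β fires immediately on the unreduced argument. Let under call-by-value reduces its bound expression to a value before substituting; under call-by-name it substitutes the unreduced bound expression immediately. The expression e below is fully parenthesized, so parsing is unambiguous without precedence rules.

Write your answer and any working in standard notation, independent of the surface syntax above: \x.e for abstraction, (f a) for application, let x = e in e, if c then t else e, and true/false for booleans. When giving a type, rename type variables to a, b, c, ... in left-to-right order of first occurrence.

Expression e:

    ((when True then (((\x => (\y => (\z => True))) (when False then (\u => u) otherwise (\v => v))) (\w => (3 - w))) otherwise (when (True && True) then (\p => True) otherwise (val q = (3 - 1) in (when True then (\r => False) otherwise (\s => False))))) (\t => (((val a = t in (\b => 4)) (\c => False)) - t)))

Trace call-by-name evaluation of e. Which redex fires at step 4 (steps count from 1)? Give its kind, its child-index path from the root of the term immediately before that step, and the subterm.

Derivation:
step 0: ((if true then (((\x.(\y.(\z.true))) (if false then (\u.u) else (\v.v))) (\w.(3 - w))) else (if (true && true) then (\p.true) else (let q = (3 - 1) in (if true then (\r.false) else (\s.false))))) (\t.(((let a = t in (\b.4)) (\c.false)) - t)))
step 1: [if@0] ((((\x.(\y.(\z.true))) (if false then (\u.u) else (\v.v))) (\w.(3 - w))) (\t.(((let a = t in (\b.4)) (\c.false)) - t)))
step 2: [beta@0.0] (((\y.(\z.true)) (\w.(3 - w))) (\t.(((let a = t in (\b.4)) (\c.false)) - t)))
step 3: [beta@0] ((\z.true) (\t.(((let a = t in (\b.4)) (\c.false)) - t)))
step 4: [beta@root] true

Answer: beta at root : ((\z.true) (\t.(((let a = t in (\b.4)) (\c.false)) - t)))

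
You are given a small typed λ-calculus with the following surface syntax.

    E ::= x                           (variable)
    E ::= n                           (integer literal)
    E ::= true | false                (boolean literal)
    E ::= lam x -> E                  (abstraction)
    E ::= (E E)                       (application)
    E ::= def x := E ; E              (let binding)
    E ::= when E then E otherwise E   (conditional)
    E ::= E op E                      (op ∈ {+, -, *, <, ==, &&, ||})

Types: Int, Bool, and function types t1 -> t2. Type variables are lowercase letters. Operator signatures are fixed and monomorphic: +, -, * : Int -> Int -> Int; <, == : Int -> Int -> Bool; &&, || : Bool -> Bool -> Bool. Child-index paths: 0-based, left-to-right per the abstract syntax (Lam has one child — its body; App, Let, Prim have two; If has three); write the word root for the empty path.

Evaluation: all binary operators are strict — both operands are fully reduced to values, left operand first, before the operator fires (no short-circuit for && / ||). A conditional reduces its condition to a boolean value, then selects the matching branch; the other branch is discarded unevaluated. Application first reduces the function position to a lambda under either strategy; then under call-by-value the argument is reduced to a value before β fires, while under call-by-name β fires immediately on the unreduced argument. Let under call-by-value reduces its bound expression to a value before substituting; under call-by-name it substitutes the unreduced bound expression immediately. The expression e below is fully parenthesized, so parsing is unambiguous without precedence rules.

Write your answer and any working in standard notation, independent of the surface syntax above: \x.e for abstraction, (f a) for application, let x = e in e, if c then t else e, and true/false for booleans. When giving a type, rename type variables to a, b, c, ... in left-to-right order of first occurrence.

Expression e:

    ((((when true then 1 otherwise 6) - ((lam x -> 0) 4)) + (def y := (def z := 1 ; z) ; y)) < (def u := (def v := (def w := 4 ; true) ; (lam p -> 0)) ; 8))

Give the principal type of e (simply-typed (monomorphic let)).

Answer: Bool

Working:
  unify Bool ~ Bool
  unify Int ~ Int
  unify Int ~ Int
\x._ : a -> Int
  unify a -> Int ~ Int -> b
  unify a ~ Int
  unify Int ~ b
_ _ : Int
  unify Int ~ Int
  unify Int ~ Int
let z : Int
z : Int
let y : Int
y : Int
  unify Int ~ Int
  unify Int ~ Int
let w : Int
let v : Bool
\p._ : c -> Int
let u : c -> Int
  unify Int ~ Int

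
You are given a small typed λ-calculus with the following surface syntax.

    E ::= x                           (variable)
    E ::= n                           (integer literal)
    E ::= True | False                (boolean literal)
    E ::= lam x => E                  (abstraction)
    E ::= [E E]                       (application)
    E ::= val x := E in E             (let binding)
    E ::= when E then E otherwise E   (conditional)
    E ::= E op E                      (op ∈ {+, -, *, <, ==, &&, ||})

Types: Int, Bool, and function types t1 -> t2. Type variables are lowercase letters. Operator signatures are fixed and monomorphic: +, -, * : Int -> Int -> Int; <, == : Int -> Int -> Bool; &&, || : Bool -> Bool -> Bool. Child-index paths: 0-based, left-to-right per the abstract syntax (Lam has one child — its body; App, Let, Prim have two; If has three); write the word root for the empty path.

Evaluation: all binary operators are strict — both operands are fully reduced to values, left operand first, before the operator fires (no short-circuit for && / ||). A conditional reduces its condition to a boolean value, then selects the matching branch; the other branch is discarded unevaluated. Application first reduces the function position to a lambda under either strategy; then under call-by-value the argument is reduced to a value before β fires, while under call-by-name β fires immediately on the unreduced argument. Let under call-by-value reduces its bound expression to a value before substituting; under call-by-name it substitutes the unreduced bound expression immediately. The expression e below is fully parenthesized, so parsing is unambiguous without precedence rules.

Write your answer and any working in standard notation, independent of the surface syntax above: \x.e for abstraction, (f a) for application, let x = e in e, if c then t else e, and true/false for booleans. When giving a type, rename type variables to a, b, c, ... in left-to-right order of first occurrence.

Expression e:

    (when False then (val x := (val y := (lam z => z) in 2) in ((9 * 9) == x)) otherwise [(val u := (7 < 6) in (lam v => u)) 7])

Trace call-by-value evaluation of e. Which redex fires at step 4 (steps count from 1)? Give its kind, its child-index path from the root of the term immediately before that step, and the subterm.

Answer: beta at root : ((\v.false) 7)

Derivation:
step 0: (if false then (let x = (let y = (\z.z) in 2) in ((9 * 9) == x)) else ((let u = (7 < 6) in (\v.u)) 7))
step 1: [if@root] ((let u = (7 < 6) in (\v.u)) 7)
step 2: [delta@0.0] ((let u = false in (\v.u)) 7)
step 3: [let@0] ((\v.false) 7)
step 4: [beta@root] false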